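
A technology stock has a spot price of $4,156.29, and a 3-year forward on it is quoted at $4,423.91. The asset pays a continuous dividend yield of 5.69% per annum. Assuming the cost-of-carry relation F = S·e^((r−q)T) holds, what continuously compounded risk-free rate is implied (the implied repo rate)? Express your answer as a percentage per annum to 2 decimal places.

From F = S·e^((r−q)T): (r − q) = ln(F/S)/T
ln(4423.91/4156.29) = ln(1.064389) = 0.062401
(r − q) = 0.062401 / (3) = 0.020800
r = ln(F/S)/T + q = 0.020800 + 0.0569 = 0.077700
r = 7.77%

7.77%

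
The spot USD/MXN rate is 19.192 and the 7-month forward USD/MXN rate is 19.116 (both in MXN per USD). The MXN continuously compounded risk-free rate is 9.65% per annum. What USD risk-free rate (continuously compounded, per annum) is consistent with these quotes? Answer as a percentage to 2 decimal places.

F = S·e^((r_MXN − r_USD)T) ⇒ r_USD = r_MXN − ln(F/S)/T
ln(19.116/19.192) = -0.003968; /(7/12) = -0.006802
r_USD = 0.0965 + 0.006802 = 0.103302
r_USD = 10.33%

10.33%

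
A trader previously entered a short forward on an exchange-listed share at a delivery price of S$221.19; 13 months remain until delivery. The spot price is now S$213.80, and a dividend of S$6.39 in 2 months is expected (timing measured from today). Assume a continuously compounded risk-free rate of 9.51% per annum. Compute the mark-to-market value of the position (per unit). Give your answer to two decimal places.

PV(remaining dividends) I = 6.39·e^(−0.0951·2/12) = 6.2895
Current forward F = (S − I)·e^(rT) = (213.80 − 6.2895)·e^(0.0951·13/12) = 207.5105 × 1.108519 = 230.0293
Value (long) = (F − K)·e^(−rT) = (230.0293 − 221.19) × 0.902104 = 7.9740
Short position value = −(long value) = -S$7.97

-S$7.97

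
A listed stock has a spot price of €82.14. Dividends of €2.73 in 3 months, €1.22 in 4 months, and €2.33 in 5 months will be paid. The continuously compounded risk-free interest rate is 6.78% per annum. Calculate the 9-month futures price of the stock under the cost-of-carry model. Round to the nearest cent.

PV(dividends) I = 2.73·e^(−0.0678·3/12) + 1.22·e^(−0.0678·4/12) + 2.33·e^(−0.0678·5/12)
I = 2.6841 + 1.1927 + 2.2651 = 6.1419
F = (S − I)·e^(rT) = (82.14 − 6.1419) · e^(0.0678·9/12)
= 75.9981 · e^0.050850 = 75.9981 × 1.052165 = €79.96

€79.96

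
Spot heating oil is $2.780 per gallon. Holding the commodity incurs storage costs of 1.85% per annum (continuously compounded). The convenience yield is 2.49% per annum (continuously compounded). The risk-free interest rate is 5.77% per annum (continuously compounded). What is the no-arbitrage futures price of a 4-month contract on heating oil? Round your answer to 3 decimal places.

Net carry = r + u − y = 0.0577 + 0.0185 − 0.0249 = 0.0513
F = S·e^((r+u−y)T) = 2.780 · e^(0.0513 × 4/12) = 2.780 · e^0.017100
= 2.780 × 1.017247 = $2.828 per gallon

$2.828 per gallon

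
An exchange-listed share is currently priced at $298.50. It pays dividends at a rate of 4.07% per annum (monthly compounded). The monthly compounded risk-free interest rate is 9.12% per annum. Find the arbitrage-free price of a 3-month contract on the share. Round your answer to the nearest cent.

F = S · (1+r/12)^(12T) / (1+q/12)^(12T)
= 298.50 × 1.022974 / 1.010210 = 298.50 × 1.012635
F = $302.27

$302.27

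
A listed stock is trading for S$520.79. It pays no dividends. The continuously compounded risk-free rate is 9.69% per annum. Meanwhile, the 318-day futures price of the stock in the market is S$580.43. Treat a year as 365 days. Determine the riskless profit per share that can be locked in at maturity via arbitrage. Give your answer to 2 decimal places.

S$13.76 per share

Fair futures: F* = S·e^(carry·T), with carry = r = 0.0969
F* = 520.79 · e^(0.0969 × 318/365) = 520.79 · e^0.084422 = 520.79 × 1.088088 = S$566.6653
Market S$580.43 > fair S$566.6653: forward overpriced → cash-and-carry (buy spot, short the forward).
At maturity, profit = |F_mkt − F*| = |580.43 − 566.6653| = S$13.76 per share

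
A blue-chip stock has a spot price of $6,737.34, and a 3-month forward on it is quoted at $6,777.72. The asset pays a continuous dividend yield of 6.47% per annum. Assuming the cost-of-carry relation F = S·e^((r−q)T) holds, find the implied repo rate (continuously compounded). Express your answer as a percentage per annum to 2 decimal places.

From F = S·e^((r−q)T): (r − q) = ln(F/S)/T
ln(6777.72/6737.34) = ln(1.005993) = 0.005975
(r − q) = 0.005975 / (3/12) = 0.023900
r = ln(F/S)/T + q = 0.023900 + 0.0647 = 0.088600
r = 8.86%

8.86%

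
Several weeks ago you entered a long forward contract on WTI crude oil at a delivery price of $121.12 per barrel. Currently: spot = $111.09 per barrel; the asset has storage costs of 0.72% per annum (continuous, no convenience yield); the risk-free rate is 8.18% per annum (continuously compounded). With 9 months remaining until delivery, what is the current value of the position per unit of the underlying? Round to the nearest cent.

-$2.22 per barrel

Current fair forward for the remaining 9 months: F = S·e^((r + u)·T), (r + u) = 0.0818 + 0.0072 = 0.0890
F = 111.09 · e^(0.0890 × 9/12) = 111.09 × 1.069028 = 118.7583
Value of long forward = (F − K)·e^(−rT) = (118.7583 − 121.12) · e^(−0.0818·9/12)
= -2.3617 × 0.940494 = -2.22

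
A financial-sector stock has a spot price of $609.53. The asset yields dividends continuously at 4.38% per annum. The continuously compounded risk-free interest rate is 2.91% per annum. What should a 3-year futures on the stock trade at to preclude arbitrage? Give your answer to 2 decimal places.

$583.23

F = S·e^((r − q)T) = 609.53 · e^((0.0291 − 0.0438) × 3)
= 609.53 · e^-0.044100 = 609.53 × 0.956858
F = $583.23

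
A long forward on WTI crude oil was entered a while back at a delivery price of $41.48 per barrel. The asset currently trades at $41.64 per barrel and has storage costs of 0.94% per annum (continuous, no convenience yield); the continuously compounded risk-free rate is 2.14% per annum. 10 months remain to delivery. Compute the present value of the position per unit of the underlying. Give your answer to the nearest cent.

$1.22 per barrel

Current fair forward for the remaining 10 months: F = S·e^((r + u)·T), (r + u) = 0.0214 + 0.0094 = 0.0308
F = 41.64 · e^(0.0308 × 10/12) = 41.64 × 1.025999 = 42.7226
Value of long forward = (F − K)·e^(−rT) = (42.7226 − 41.48) · e^(−0.0214·10/12)
= 1.2426 × 0.982325 = 1.22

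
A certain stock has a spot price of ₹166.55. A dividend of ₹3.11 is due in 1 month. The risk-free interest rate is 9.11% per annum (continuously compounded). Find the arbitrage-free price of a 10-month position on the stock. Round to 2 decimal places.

₹176.36

PV(dividends) I = 3.11·e^(−0.0911·1/12)
I = 3.0865
F = (S − I)·e^(rT) = (166.55 − 3.0865) · e^(0.0911·10/12)
= 163.4635 · e^0.075917 = 163.4635 × 1.078873 = ₹176.36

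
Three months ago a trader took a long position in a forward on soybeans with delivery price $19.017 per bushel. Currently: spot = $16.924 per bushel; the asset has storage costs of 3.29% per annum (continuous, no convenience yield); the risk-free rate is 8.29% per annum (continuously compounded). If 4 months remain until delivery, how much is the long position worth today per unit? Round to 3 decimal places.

Current fair forward for the remaining 4 months: F = S·e^((r + u)·T), (r + u) = 0.0829 + 0.0329 = 0.1158
F = 16.924 · e^(0.1158 × 4/12) = 16.924 × 1.039355 = 17.5900
Value of long forward = (F − K)·e^(−rT) = (17.5900 − 19.017) · e^(−0.0829·4/12)
= -1.4270 × 0.972745 = -1.388

-$1.388 per bushel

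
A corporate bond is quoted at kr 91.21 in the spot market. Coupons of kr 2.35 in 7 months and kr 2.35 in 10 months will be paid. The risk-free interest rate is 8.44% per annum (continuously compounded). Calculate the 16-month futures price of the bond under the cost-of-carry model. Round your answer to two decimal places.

PV(coupons) I = 2.35·e^(−0.0844·7/12) + 2.35·e^(−0.0844·10/12)
I = 2.2371 + 2.1904 = 4.4275
F = (S − I)·e^(rT) = (91.21 − 4.4275) · e^(0.0844·16/12)
= 86.7825 · e^0.112533 = 86.7825 × 1.119109 = kr 97.12

kr 97.12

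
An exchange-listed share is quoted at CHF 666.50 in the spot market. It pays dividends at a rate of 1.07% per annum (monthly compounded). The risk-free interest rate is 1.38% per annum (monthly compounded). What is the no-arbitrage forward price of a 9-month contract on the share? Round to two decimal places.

CHF 668.05

F = S · (1+r/12)^(12T) / (1+q/12)^(12T)
= 666.50 × 1.010398 / 1.008054 = 666.50 × 1.002325
F = CHF 668.05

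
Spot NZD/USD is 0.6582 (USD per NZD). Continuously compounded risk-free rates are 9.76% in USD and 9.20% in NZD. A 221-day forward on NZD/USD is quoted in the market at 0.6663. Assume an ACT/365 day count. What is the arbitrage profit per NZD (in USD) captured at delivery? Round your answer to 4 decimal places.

0.0059 per NZD (in USD)

Fair forward: F* = S·e^(carry·T), with carry = (r_USD − r_NZD) = 0.0976 − 0.0920 = 0.0056
F* = 0.6582 · e^(0.0056 × 221/365) = 0.6582 · e^0.003391 = 0.6582 × 1.003397 = 0.6604
Market 0.6663 > fair 0.6604: forward overpriced → cash-and-carry (buy spot, short the forward).
At maturity, profit = |F_mkt − F*| = |0.6663 − 0.6604| = 0.0059 per NZD (in USD)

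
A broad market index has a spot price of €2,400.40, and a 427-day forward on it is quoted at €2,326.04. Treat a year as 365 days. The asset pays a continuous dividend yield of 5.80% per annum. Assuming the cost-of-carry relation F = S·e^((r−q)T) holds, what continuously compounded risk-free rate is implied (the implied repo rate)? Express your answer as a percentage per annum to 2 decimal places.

3.11%

From F = S·e^((r−q)T): (r − q) = ln(F/S)/T
ln(2326.04/2400.40) = ln(0.969022) = -0.031468
(r − q) = -0.031468 / (427/365) = -0.026899
r = ln(F/S)/T + q = -0.026899 + 0.0580 = 0.031101
r = 3.11%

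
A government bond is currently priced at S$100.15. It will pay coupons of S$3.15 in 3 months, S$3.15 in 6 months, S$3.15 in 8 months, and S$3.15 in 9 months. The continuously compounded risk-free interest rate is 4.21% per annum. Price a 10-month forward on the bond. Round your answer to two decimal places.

PV(coupons) I = 3.15·e^(−0.0421·3/12) + 3.15·e^(−0.0421·6/12) + 3.15·e^(−0.0421·8/12) + 3.15·e^(−0.0421·9/12)
I = 3.1170 + 3.0844 + 3.0628 + 3.0521 = 12.3163
F = (S − I)·e^(rT) = (100.15 − 12.3163) · e^(0.0421·10/12)
= 87.8337 · e^0.035083 = 87.8337 × 1.035706 = S$90.97

S$90.97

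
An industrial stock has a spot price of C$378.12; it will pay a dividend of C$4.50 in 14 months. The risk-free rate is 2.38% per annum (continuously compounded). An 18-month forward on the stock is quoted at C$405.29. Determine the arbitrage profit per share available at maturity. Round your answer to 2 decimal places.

PV(dividends) I = 4.50·e^(−0.0238·14/12) = 4.3768
Fair forward F* = (S − I)·e^(rT) = (378.12 − 4.3768)·e^0.035700 = 373.7432 × 1.036345 = 387.3269
Market C$405.29 > fair 387.3269: forward overpriced → cash-and-carry (borrow at r, buy the stock and collect the dividends, short the forward).
Profit at T = |F_mkt − F*| = |405.29 − 387.3269| = C$17.96 per share

C$17.96 per share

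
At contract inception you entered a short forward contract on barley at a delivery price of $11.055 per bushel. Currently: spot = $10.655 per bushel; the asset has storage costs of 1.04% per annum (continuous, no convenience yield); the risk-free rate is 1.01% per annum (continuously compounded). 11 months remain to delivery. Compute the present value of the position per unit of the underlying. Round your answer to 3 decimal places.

Current fair forward for the remaining 11 months: F = S·e^((r + u)·T), (r + u) = 0.0101 + 0.0104 = 0.0205
F = 10.655 · e^(0.0205 × 11/12) = 10.655 × 1.018969 = 10.8571
Value of long forward = (F − K)·e^(−rT) = (10.8571 − 11.055) · e^(−0.0101·11/12)
= -0.1979 × 0.990784 = -0.196
Short position value = −(long value) = $0.196

$0.196 per bushel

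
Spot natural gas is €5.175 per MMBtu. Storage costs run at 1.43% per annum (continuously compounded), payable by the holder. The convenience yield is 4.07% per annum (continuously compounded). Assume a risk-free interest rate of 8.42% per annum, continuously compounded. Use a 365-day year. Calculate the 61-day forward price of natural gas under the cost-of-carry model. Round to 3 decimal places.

€5.225 per MMBtu

Net carry = r + u − y = 0.0842 + 0.0143 − 0.0407 = 0.0578
F = S·e^((r+u−y)T) = 5.175 · e^(0.0578 × 61/365) = 5.175 · e^0.009660
= 5.175 × 1.009707 = €5.225 per MMBtu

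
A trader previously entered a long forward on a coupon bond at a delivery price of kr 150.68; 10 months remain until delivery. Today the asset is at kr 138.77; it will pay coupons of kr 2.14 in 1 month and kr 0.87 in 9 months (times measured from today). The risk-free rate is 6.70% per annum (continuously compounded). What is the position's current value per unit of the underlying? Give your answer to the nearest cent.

PV(remaining coupons) I = 2.14·e^(−0.0670·1/12) + 0.87·e^(−0.0670·9/12) = 2.9554
Current forward F = (S − I)·e^(rT) = (138.77 − 2.9554)·e^(0.0670·10/12) = 135.8146 × 1.057421 = 143.6132
Value (long) = (F − K)·e^(−rT) = (143.6132 − 150.68) × 0.945697 = -6.6831
Value = -kr 6.68

-kr 6.68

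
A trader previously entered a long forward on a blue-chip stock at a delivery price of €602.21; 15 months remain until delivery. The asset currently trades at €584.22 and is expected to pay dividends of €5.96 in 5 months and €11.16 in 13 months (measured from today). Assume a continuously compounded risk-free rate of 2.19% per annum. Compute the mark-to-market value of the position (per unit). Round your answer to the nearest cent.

-€18.53

PV(remaining dividends) I = 5.96·e^(−0.0219·5/12) + 11.16·e^(−0.0219·13/12) = 16.8042
Current forward F = (S − I)·e^(rT) = (584.22 − 16.8042)·e^(0.0219·15/12) = 567.4158 × 1.027753 = 583.1633
Value (long) = (F − K)·e^(−rT) = (583.1633 − 602.21) × 0.972996 = -18.5324
Value = -€18.53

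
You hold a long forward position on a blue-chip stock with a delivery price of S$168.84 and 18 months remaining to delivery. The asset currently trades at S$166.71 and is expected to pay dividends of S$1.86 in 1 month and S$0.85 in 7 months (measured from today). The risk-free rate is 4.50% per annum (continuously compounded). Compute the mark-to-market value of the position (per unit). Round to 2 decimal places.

PV(remaining dividends) I = 1.86·e^(−0.0450·1/12) + 0.85·e^(−0.0450·7/12) = 2.6810
Current forward F = (S − I)·e^(rT) = (166.71 − 2.6810)·e^(0.0450·18/12) = 164.0290 × 1.069830 = 175.4831
Value (long) = (F − K)·e^(−rT) = (175.4831 − 168.84) × 0.934728 = 6.2095
Value = S$6.21

S$6.21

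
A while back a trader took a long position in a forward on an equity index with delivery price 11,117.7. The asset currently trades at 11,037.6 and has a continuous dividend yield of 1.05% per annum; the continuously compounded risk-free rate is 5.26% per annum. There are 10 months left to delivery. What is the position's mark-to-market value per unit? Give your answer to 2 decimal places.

300.54

Current fair forward for the remaining 10 months: F = S·e^((r − q)·T), (r − q) = 0.0526 − 0.0105 = 0.0421
F = 11037.6 · e^(0.0421 × 10/12) = 11037.6 × 1.03570601 = 11431.7087
Value of long forward = (F − K)·e^(−rT) = (11431.7087 − 11117.7) · e^(−0.0526·10/12)
= 314.0087 × 0.95711346 = 300.54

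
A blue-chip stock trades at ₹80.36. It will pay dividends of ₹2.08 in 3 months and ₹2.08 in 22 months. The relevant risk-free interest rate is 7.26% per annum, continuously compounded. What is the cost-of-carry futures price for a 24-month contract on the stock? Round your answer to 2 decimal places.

₹88.45

PV(dividends) I = 2.08·e^(−0.0726·3/12) + 2.08·e^(−0.0726·22/12)
I = 2.0426 + 1.8208 = 3.8634
F = (S − I)·e^(rT) = (80.36 − 3.8634) · e^(0.0726·24/12)
= 76.4966 · e^0.145200 = 76.4966 × 1.156271 = ₹88.45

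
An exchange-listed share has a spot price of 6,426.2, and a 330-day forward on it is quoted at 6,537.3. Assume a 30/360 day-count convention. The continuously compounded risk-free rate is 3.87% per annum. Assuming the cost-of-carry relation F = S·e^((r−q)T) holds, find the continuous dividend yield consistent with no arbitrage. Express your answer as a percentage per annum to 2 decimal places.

From F = S·e^((r−q)T): (r − q) = ln(F/S)/T
ln(6537.3/6426.2) = ln(1.017289) = 0.017141
(r − q) = 0.017141 / (330/360) = 0.018699
q = r − ln(F/S)/T = 0.0387 − 0.018699 = 0.020001
q = 2.00%

2.00%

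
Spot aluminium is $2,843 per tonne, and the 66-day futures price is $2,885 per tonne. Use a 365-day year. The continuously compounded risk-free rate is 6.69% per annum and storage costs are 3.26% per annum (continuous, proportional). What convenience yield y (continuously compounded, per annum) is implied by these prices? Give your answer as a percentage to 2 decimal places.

F = S·e^((r+u−y)T) ⇒ (r+u−y) = ln(F/S)/T
ln(2885/2843) = 0.014665; /T ⇒ 0.081102
y = r + u − ln(F/S)/T = 0.0669 + 0.0326 − 0.081102 = 0.018398
y = 1.84%

1.84%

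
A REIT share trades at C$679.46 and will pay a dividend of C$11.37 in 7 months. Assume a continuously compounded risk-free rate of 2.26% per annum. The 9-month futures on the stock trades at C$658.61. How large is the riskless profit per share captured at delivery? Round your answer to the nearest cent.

C$21.05 per share

PV(dividends) I = 11.37·e^(−0.0226·7/12) = 11.2211
Fair futures F* = (S − I)·e^(rT) = (679.46 − 11.2211)·e^0.016950 = 668.2389 × 1.017094 = 679.6618
Market C$658.61 < fair 679.6618: forward underpriced → reverse cash-and-carry (short the stock, invest proceeds at r, pay the dividends, go long the forward).
Profit at T = |F_mkt − F*| = |658.61 − 679.6618| = C$21.05 per share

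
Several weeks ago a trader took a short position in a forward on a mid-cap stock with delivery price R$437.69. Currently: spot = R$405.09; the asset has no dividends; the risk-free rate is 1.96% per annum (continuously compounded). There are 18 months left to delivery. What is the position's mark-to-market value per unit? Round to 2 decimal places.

Current fair forward for the remaining 18 months: F = S·e^(r·T), r = 0.0196
F = 405.09 · e^(0.0196 × 18/12) = 405.09 × 1.029836 = 417.1763
Value of long forward = (F − K)·e^(−rT) = (417.1763 − 437.69) · e^(−0.0196·18/12)
= -20.5137 × 0.971028 = -19.92
Short position value = −(long value) = R$19.92

R$19.92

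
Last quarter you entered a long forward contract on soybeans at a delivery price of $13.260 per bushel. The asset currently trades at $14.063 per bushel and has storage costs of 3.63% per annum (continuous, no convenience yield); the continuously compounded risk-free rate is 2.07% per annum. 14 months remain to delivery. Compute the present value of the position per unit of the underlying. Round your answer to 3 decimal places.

$1.728 per bushel

Current fair forward for the remaining 14 months: F = S·e^((r + u)·T), (r + u) = 0.0207 + 0.0363 = 0.0570
F = 14.063 · e^(0.0570 × 14/12) = 14.063 × 1.068761 = 15.0300
Value of long forward = (F − K)·e^(−rT) = (15.0300 − 13.260) · e^(−0.0207·14/12)
= 1.7700 × 0.976139 = 1.728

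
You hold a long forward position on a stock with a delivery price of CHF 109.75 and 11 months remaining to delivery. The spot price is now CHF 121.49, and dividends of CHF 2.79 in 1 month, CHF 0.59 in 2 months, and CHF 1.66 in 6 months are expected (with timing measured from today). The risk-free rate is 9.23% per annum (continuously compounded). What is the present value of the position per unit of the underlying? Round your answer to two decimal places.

CHF 15.71

PV(remaining dividends) I = 2.79·e^(−0.0923·1/12) + 0.59·e^(−0.0923·2/12) + 1.66·e^(−0.0923·6/12) = 4.9347
Current forward F = (S − I)·e^(rT) = (121.49 − 4.9347)·e^(0.0923·11/12) = 116.5553 × 1.088291 = 126.8461
Value (long) = (F − K)·e^(−rT) = (126.8461 − 109.75) × 0.918872 = 15.7091
Value = CHF 15.71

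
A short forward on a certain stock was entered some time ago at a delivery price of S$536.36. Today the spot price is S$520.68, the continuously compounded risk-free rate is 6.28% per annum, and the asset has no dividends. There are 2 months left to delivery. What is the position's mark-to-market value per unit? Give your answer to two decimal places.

S$10.10

Current fair forward for the remaining 2 months: F = S·e^(r·T), r = 0.0628
F = 520.68 · e^(0.0628 × 2/12) = 520.68 × 1.010522 = 526.1586
Value of long forward = (F − K)·e^(−rT) = (526.1586 − 536.36) · e^(−0.0628·2/12)
= -10.2014 × 0.989588 = -10.10
Short position value = −(long value) = S$10.10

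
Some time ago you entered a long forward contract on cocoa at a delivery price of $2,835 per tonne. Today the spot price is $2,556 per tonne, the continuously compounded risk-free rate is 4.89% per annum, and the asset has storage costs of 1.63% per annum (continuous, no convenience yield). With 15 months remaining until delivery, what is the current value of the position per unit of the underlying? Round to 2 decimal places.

Current fair forward for the remaining 15 months: F = S·e^((r + u)·T), (r + u) = 0.0489 + 0.0163 = 0.0652
F = 2556 · e^(0.0652 × 15/12) = 2556 × 1.08491322 = 2773.0382
Value of long forward = (F − K)·e^(−rT) = (2773.0382 − 2835) · e^(−0.0489·15/12)
= -61.9618 × 0.94070564 = -58.29

-$58.29 per tonne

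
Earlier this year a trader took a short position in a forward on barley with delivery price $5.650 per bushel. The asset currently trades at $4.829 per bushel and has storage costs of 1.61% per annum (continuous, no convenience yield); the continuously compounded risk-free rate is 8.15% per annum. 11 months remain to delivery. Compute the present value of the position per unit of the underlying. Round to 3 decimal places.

Current fair forward for the remaining 11 months: F = S·e^((r + u)·T), (r + u) = 0.0815 + 0.0161 = 0.0976
F = 4.829 · e^(0.0976 × 11/12) = 4.829 × 1.093591 = 5.2810
Value of long forward = (F − K)·e^(−rT) = (5.2810 − 5.650) · e^(−0.0815·11/12)
= -0.3690 × 0.928014 = -0.342
Short position value = −(long value) = $0.342

$0.342 per bushel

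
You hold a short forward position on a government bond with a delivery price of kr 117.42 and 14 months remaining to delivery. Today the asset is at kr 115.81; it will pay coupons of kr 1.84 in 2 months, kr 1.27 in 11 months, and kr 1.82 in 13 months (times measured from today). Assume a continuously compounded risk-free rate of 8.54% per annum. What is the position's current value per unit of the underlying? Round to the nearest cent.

-kr 4.88

PV(remaining coupons) I = 1.84·e^(−0.0854·2/12) + 1.27·e^(−0.0854·11/12) + 1.82·e^(−0.0854·13/12) = 4.6475
Current forward F = (S − I)·e^(rT) = (115.81 − 4.6475)·e^(0.0854·14/12) = 111.1625 × 1.104766 = 122.8086
Value (long) = (F − K)·e^(−rT) = (122.8086 − 117.42) × 0.905169 = 4.8776
Short position value = −(long value) = -kr 4.88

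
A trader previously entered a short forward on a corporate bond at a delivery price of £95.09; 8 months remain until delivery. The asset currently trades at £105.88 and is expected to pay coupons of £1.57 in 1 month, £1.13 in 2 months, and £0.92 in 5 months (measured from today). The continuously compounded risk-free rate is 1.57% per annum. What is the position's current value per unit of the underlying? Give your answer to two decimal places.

PV(remaining coupons) I = 1.57·e^(−0.0157·1/12) + 1.13·e^(−0.0157·2/12) + 0.92·e^(−0.0157·5/12) = 3.6090
Current forward F = (S − I)·e^(rT) = (105.88 − 3.6090)·e^(0.0157·8/12) = 102.2710 × 1.010522 = 103.3471
Value (long) = (F − K)·e^(−rT) = (103.3471 − 95.09) × 0.989588 = 8.1711
Short position value = −(long value) = -£8.17

-£8.17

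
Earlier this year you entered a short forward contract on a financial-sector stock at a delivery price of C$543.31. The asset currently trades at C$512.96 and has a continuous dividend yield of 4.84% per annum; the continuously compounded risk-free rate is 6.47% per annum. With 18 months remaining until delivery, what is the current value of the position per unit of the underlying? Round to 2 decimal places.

C$16.02

Current fair forward for the remaining 18 months: F = S·e^((r − q)·T), (r − q) = 0.0647 − 0.0484 = 0.0163
F = 512.96 · e^(0.0163 × 18/12) = 512.96 × 1.024751 = 525.6563
Value of long forward = (F − K)·e^(−rT) = (525.6563 − 543.31) · e^(−0.0647·18/12)
= -17.6537 × 0.907511 = -16.02
Short position value = −(long value) = C$16.02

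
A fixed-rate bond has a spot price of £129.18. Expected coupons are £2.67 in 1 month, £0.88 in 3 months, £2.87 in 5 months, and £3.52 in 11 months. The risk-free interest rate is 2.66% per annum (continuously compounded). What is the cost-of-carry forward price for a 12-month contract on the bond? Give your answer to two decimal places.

PV(coupons) I = 2.67·e^(−0.0266·1/12) + 0.88·e^(−0.0266·3/12) + 2.87·e^(−0.0266·5/12) + 3.52·e^(−0.0266·11/12)
I = 2.6641 + 0.8742 + 2.8384 + 3.4352 = 9.8119
F = (S − I)·e^(rT) = (129.18 − 9.8119) · e^(0.0266·12/12)
= 119.3681 · e^0.026600 = 119.3681 × 1.026957 = £122.59

£122.59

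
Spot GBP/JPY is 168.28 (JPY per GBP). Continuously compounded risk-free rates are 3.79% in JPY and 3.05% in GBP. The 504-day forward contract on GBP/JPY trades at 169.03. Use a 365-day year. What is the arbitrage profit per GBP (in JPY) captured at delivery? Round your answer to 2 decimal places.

Fair forward: F* = S·e^(carry·T), with carry = (r_JPY − r_GBP) = 0.0379 − 0.0305 = 0.0074
F* = 168.28 · e^(0.0074 × 504/365) = 168.28 · e^0.010218 = 168.28 × 1.010270 = 170.0082
Market 169.03 < fair 170.0082: forward underpriced → reverse cash-and-carry (short spot, go long the forward).
At maturity, profit = |F_mkt − F*| = |169.03 − 170.0082| = 0.98 per GBP (in JPY)

0.98 per GBP (in JPY)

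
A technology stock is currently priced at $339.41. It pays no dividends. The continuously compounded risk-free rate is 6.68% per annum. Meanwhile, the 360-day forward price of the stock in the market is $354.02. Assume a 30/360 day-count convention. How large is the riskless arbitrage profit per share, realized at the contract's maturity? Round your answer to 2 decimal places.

Fair forward: F* = S·e^(carry·T), with carry = r = 0.0668
F* = 339.41 · e^(0.0668 × 360/360) = 339.41 · e^0.066800 = 339.41 × 1.069082 = $362.8571
Market $354.02 < fair $362.8571: forward underpriced → reverse cash-and-carry (short spot, go long the forward).
At maturity, profit = |F_mkt − F*| = |354.02 − 362.8571| = $8.84 per share

$8.84 per share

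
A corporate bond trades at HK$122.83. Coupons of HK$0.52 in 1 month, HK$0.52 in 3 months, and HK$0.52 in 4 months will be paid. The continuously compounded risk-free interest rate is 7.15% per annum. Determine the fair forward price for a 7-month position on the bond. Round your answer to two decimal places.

PV(coupons) I = 0.52·e^(−0.0715·1/12) + 0.52·e^(−0.0715·3/12) + 0.52·e^(−0.0715·4/12)
I = 0.5169 + 0.5108 + 0.5078 = 1.5355
F = (S − I)·e^(rT) = (122.83 − 1.5355) · e^(0.0715·7/12)
= 121.2945 · e^0.041708 = 121.2945 × 1.042590 = HK$126.46

HK$126.46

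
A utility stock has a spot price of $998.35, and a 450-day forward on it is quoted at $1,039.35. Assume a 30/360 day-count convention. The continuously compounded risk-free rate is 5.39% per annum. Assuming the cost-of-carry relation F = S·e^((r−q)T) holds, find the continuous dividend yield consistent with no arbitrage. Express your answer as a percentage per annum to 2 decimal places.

2.17%

From F = S·e^((r−q)T): (r − q) = ln(F/S)/T
ln(1039.35/998.35) = ln(1.041068) = 0.040247
(r − q) = 0.040247 / (450/360) = 0.032198
q = r − ln(F/S)/T = 0.0539 − 0.032198 = 0.021702
q = 2.17%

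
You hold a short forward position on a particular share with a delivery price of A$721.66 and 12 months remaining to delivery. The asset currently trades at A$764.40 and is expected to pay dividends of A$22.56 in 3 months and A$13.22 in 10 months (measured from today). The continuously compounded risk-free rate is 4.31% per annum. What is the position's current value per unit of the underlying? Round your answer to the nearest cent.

PV(remaining dividends) I = 22.56·e^(−0.0431·3/12) + 13.22·e^(−0.0431·10/12) = 35.0718
Current forward F = (S − I)·e^(rT) = (764.40 − 35.0718)·e^(0.0431·12/12) = 729.3282 × 1.044042 = 761.4493
Value (long) = (F − K)·e^(−rT) = (761.4493 − 721.66) × 0.957816 = 38.1108
Short position value = −(long value) = -A$38.11

-A$38.11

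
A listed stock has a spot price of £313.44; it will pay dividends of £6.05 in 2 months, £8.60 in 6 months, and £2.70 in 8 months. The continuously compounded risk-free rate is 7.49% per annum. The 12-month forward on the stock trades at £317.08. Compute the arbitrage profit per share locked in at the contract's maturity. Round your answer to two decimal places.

£2.60 per share

PV(dividends) I = 6.05·e^(−0.0749·2/12) + 8.60·e^(−0.0749·6/12) + 2.70·e^(−0.0749·8/12) = 16.8273
Fair forward F* = (S − I)·e^(rT) = (313.44 − 16.8273)·e^0.074900 = 296.6127 × 1.077776 = 319.6820
Market £317.08 < fair 319.6820: forward underpriced → reverse cash-and-carry (short the stock, invest proceeds at r, pay the dividends, go long the forward).
Profit at T = |F_mkt − F*| = |317.08 − 319.6820| = £2.60 per share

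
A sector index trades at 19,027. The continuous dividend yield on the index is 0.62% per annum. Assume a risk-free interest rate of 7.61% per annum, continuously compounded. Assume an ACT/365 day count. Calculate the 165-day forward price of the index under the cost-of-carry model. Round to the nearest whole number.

19,638

F = S·e^((r − q)T) = 19027 · e^((0.0761 − 0.0062) × 165/365)
= 19027 · e^0.031599 = 19027 × 1.032104
F = 19,638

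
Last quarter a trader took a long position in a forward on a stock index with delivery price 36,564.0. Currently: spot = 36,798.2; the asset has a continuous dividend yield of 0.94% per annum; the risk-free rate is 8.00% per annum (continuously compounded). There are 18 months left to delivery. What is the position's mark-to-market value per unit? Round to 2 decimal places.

3853.63

Current fair forward for the remaining 18 months: F = S·e^((r − q)·T), (r − q) = 0.0800 − 0.0094 = 0.0706
F = 36798.2 · e^(0.0706 × 18/12) = 36798.2 × 1.11171070 = 40908.9527
Value of long forward = (F − K)·e^(−rT) = (40908.9527 − 36564.0) · e^(−0.0800·18/12)
= 4344.9527 × 0.88692044 = 3853.63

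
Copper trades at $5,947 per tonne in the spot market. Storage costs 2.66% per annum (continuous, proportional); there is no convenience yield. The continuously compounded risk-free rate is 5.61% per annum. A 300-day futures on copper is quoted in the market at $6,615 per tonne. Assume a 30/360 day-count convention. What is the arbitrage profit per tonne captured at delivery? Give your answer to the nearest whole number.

$244 per tonne

Fair futures: F* = S·e^(carry·T), with carry = (r + u) = 0.0561 + 0.0266 = 0.0827
F* = 5947 · e^(0.0827 × 300/360) = 5947 · e^0.068917 = 5947 × 1.071347 = $6371.3006
Market $6615 > fair $6371.3006: forward overpriced → cash-and-carry (buy spot, short the forward).
At maturity, profit = |F_mkt − F*| = |6615 − 6371.3006| = $244 per tonne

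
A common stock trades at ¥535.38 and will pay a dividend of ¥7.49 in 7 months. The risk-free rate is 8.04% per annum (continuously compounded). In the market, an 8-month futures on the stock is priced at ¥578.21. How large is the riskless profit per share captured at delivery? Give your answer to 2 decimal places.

PV(dividends) I = 7.49·e^(−0.0804·7/12) = 7.1468
Fair futures F* = (S − I)·e^(rT) = (535.38 − 7.1468)·e^0.053600 = 528.2332 × 1.055062 = 557.3188
Market ¥578.21 > fair 557.3188: forward overpriced → cash-and-carry (borrow at r, buy the stock and collect the dividends, short the forward).
Profit at T = |F_mkt − F*| = |578.21 − 557.3188| = ¥20.89 per share

¥20.89 per share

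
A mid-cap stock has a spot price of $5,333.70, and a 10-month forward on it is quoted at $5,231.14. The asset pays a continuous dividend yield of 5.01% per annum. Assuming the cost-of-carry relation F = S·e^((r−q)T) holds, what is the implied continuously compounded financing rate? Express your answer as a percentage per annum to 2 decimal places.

From F = S·e^((r−q)T): (r − q) = ln(F/S)/T
ln(5231.14/5333.70) = ln(0.980771) = -0.019416
(r − q) = -0.019416 / (10/12) = -0.023299
r = ln(F/S)/T + q = -0.023299 + 0.0501 = 0.026801
r = 2.68%

2.68%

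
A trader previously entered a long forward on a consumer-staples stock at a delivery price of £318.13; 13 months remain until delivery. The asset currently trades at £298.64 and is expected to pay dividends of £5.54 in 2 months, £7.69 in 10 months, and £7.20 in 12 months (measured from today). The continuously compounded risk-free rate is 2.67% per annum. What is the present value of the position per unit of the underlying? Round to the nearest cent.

PV(remaining dividends) I = 5.54·e^(−0.0267·2/12) + 7.69·e^(−0.0267·10/12) + 7.20·e^(−0.0267·12/12) = 20.0465
Current forward F = (S − I)·e^(rT) = (298.64 − 20.0465)·e^(0.0267·13/12) = 278.5935 × 1.029347 = 286.7694
Value (long) = (F − K)·e^(−rT) = (286.7694 − 318.13) × 0.971489 = -30.4665
Value = -£30.47

-£30.47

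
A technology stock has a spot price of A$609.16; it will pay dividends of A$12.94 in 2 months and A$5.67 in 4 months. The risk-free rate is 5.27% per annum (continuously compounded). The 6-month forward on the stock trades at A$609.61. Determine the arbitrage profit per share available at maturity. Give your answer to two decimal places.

A$3.07 per share

PV(dividends) I = 12.94·e^(−0.0527·2/12) + 5.67·e^(−0.0527·4/12) = 18.3981
Fair forward F* = (S − I)·e^(rT) = (609.16 − 18.3981)·e^0.026350 = 590.7619 × 1.026700 = 606.5352
Market A$609.61 > fair 606.5352: forward overpriced → cash-and-carry (borrow at r, buy the stock and collect the dividends, short the forward).
Profit at T = |F_mkt − F*| = |609.61 − 606.5352| = A$3.07 per share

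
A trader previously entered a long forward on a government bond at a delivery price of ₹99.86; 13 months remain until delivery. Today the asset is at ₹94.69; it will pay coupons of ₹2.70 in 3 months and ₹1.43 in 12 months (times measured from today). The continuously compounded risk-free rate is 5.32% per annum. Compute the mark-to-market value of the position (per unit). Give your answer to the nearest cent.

PV(remaining coupons) I = 2.70·e^(−0.0532·3/12) + 1.43·e^(−0.0532·12/12) = 4.0202
Current forward F = (S − I)·e^(rT) = (94.69 − 4.0202)·e^(0.0532·13/12) = 90.6698 × 1.059327 = 96.0490
Value (long) = (F − K)·e^(−rT) = (96.0490 − 99.86) × 0.943996 = -3.5976
Value = -₹3.60

-₹3.60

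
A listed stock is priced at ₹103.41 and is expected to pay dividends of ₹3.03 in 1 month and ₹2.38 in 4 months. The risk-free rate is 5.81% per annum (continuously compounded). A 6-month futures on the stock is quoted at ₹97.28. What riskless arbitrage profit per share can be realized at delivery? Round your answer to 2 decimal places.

PV(dividends) I = 3.03·e^(−0.0581·1/12) + 2.38·e^(−0.0581·4/12) = 5.3497
Fair futures F* = (S − I)·e^(rT) = (103.41 − 5.3497)·e^0.029050 = 98.0603 × 1.029476 = 100.9507
Market ₹97.28 < fair 100.9507: forward underpriced → reverse cash-and-carry (short the stock, invest proceeds at r, pay the dividends, go long the forward).
Profit at T = |F_mkt − F*| = |97.28 − 100.9507| = ₹3.67 per share

₹3.67 per share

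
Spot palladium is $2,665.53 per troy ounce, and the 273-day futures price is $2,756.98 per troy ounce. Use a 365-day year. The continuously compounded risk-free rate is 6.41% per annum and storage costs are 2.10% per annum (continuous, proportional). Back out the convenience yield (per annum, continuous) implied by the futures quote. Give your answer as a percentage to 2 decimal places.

4.00%

F = S·e^((r+u−y)T) ⇒ (r+u−y) = ln(F/S)/T
ln(2756.98/2665.53) = 0.033733; /T ⇒ 0.045101
y = r + u − ln(F/S)/T = 0.0641 + 0.0210 − 0.045101 = 0.039999
y = 4.00%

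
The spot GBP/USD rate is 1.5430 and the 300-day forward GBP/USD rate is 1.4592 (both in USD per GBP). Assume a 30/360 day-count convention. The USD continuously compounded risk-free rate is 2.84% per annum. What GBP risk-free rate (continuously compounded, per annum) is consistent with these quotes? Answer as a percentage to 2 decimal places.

9.54%

F = S·e^((r_USD − r_GBP)T) ⇒ r_GBP = r_USD − ln(F/S)/T
ln(1.4592/1.5430) = -0.055840; /(300/360) = -0.067008
r_GBP = 0.0284 + 0.067008 = 0.095408
r_GBP = 9.54%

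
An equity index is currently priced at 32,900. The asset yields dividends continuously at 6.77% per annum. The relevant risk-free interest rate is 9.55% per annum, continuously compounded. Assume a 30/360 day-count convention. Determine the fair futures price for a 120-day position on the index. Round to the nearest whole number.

F = S·e^((r − q)T) = 32900 · e^((0.0955 − 0.0677) × 120/360)
= 32900 · e^0.009267 = 32900 × 1.009310
F = 33,206

33,206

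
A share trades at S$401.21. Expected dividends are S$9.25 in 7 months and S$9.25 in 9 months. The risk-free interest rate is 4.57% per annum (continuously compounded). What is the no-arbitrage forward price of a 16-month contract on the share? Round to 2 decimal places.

PV(dividends) I = 9.25·e^(−0.0457·7/12) + 9.25·e^(−0.0457·9/12)
I = 9.0067 + 8.9383 = 17.9450
F = (S − I)·e^(rT) = (401.21 − 17.9450) · e^(0.0457·16/12)
= 383.2650 · e^0.060933 = 383.2650 × 1.062828 = S$407.34

S$407.34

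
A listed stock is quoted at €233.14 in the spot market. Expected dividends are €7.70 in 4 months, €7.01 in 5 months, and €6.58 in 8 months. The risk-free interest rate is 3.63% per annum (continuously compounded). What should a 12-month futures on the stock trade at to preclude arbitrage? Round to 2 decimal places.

€220.05

PV(dividends) I = 7.70·e^(−0.0363·4/12) + 7.01·e^(−0.0363·5/12) + 6.58·e^(−0.0363·8/12)
I = 7.6074 + 6.9048 + 6.4227 = 20.9349
F = (S − I)·e^(rT) = (233.14 − 20.9349) · e^(0.0363·12/12)
= 212.2051 · e^0.036300 = 212.2051 × 1.036967 = €220.05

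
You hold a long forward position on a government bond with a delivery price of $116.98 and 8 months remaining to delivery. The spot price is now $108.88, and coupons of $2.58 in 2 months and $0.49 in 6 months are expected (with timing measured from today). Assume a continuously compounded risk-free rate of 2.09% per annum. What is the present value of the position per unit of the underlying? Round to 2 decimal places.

PV(remaining coupons) I = 2.58·e^(−0.0209·2/12) + 0.49·e^(−0.0209·6/12) = 3.0559
Current forward F = (S − I)·e^(rT) = (108.88 − 3.0559)·e^(0.0209·8/12) = 105.8241 × 1.014031 = 107.3089
Value (long) = (F − K)·e^(−rT) = (107.3089 − 116.98) × 0.986163 = -9.5373
Value = -$9.54

-$9.54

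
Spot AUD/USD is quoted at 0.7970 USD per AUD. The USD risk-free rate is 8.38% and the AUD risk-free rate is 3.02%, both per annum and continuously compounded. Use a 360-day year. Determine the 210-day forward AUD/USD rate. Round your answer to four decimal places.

0.8223

F = S·e^((r_USD − r_AUD)T) = 0.7970 · e^((0.0838 − 0.0302) × 210/360)
= 0.7970 · e^0.031267 = 0.7970 × 1.031761
F = 0.8223 USD per AUD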